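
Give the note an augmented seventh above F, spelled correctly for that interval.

A seventh above F lands on the letter E.
An augmented seventh spans 12 semitones, so F moves to pitch class 5. On the letter E that is E#.

E#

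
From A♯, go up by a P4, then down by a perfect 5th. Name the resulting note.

G#

A perfect fourth up from A# is D# (letter D, 5 semitones up).
A perfect fifth down from D# is G# (letter G, 7 semitones down).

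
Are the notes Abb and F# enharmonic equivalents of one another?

Two spellings are enharmonically equivalent only if they share a pitch class.
Here Abb → 7, F# → 6; 6 ≠ 7, so they are not.

No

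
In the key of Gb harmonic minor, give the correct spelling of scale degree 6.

Ebb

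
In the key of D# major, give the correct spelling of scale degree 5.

Degree 5 takes the letter 4 steps above D, which is A.
In major, degree 5 sits 7 semitones above the tonic. D# + 7 semitones is pitch class 10, spelled on A as A#.

A#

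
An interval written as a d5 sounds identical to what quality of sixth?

doubly diminished

A diminished fifth spans 6 semitones.
A sixth spanning 6 semitones is doubly diminished (the major sixth is 9).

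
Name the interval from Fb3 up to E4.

Counting letters F–G–A–B–C–D–E gives a seventh.
Fb→E = 12 semitones, 1 wider than the major seventh (11), so augmented.

augmented seventh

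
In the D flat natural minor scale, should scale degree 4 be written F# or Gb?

Gb

Each scale degree takes a distinct letter name. Degree 4 of a scale on D must use the letter G.
Gb and F# are enharmonically the same pitch, but only Gb uses the letter G, so it is the correct spelling here.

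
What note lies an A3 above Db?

A third above D lands on the letter F.
An augmented third spans 5 semitones, so Db moves to pitch class 6. On the letter F that is F#.

F#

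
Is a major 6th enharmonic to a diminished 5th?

A major sixth spans 9 semitones; a diminished fifth spans 6.
The spans differ, so they are not enharmonic equivalents.

No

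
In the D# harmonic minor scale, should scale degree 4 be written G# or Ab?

G#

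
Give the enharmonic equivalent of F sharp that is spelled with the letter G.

Gb

F# is pitch class 6. The letter G alone is pitch class 7.
To reach pitch class 6 from G requires an offset of -1 semitone, i.e. flat: Gb.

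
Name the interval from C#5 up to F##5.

augmented fourth

Counting letters C–D–E–F gives a fourth.
C#→F## = 6 semitones, 1 wider than the perfect fourth (5), so augmented.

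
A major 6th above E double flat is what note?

E up a major sixth is C#, so the target letter is C.
From Ebb, a major sixth is 9 semitones up: Cb.

Cb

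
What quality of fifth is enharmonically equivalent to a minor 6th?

augmented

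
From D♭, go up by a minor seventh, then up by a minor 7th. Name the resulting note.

Bbb

A minor seventh up from Db is Cb (letter C, 10 semitones up).
A minor seventh up from Cb is Bbb (letter B, 10 semitones up).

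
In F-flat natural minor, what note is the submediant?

Dbb

The Fb natural minor scale runs Fb Gb Abb Bbb Cb Dbb Ebb.
Degree 6 is Dbb.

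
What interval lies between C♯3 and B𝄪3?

The letter names run C→B, a span of 6 letter steps, so the interval is some kind of seventh.
C# to B## is 12 semitones. A major seventh is 11, so 12 makes it augmented.

augmented seventh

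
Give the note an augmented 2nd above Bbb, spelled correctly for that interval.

C

A second above B lands on the letter C.
An augmented second spans 3 semitones, so Bbb moves to pitch class 0. On the letter C that is C.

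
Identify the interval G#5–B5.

minor third

The letter names run G→B, a span of 2 letter steps, so the interval is some kind of third.
G# to B is 3 semitones. A major third is 4, so 3 makes it minor.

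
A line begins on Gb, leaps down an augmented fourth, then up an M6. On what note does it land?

Bbb

An augmented fourth down from Gb is Dbb (letter D, 6 semitones down).
A major sixth up from Dbb is Bbb (letter B, 9 semitones up).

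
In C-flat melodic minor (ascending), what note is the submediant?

Ab

Degree 6 takes the letter 5 steps above C, which is A.
In melodic minor (ascending), degree 6 sits 9 semitones above the tonic. Cb + 9 semitones is pitch class 8, spelled on A as Ab.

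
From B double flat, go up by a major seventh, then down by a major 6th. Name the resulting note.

Cb

A major seventh up from Bbb is Ab (letter A, 11 semitones up).
A major sixth down from Ab is Cb (letter C, 9 semitones down).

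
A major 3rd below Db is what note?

Bbb

D down a major third is Bb, so the target letter is B.
From Db, a major third is 4 semitones down: Bbb.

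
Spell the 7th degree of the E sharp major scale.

D##

Degree 7 takes the letter 6 steps above E, which is D.
In major, degree 7 sits 11 semitones above the tonic. E# + 11 semitones is pitch class 4, spelled on D as D##.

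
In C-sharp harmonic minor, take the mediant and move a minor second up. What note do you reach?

F

The mediant of C# harmonic minor is E.
A minor second (1 semitone) above E lands on the letter F, giving F.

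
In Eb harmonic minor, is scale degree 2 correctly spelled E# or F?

F

Each scale degree takes a distinct letter name. Degree 2 of a scale on E must use the letter F.
F and E# are enharmonically the same pitch, but only F uses the letter F, so it is the correct spelling here.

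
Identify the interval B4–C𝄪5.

augmented second

The letter names run B→C, a span of 1 letter step, so the interval is some kind of second.
B to C## is 3 semitones. A major second is 2, so 3 makes it augmented.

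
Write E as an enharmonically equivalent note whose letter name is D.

D##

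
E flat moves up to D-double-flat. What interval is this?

Counting letters E–F–G–A–B–C–D gives a seventh.
Eb→Dbb = 9 semitones, 2 narrower than the major seventh (11), so diminished.

diminished seventh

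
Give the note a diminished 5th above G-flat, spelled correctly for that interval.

A fifth above G lands on the letter D.
A diminished fifth spans 6 semitones, so Gb moves to pitch class 0. On the letter D that is Dbb.

Dbb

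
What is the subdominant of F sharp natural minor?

B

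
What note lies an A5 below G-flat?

Cbb

A fifth below G lands on the letter C.
An augmented fifth spans 8 semitones, so Gb moves to pitch class 10. On the letter C that is Cbb.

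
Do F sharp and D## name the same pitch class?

No

F# is pitch class 6; D## is pitch class 4.
The pitch classes differ (6 vs. 4), so they are not enharmonic equivalents.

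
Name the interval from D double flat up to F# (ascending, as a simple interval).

Counting letters D–E–F gives a third.
Dbb→F# = 6 semitones, 2 wider than the major third (4), so doubly augmented.

doubly augmented third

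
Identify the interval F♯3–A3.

minor third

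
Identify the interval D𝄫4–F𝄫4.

minor third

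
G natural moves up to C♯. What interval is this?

augmented fourth

The letter names run G→C, a span of 3 letter steps, so the interval is some kind of fourth.
G to C# is 6 semitones. A perfect fourth is 5, so 6 makes it augmented.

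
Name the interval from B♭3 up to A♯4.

augmented seventh

Counting letters B–C–D–E–F–G–A gives a seventh.
Bb→A# = 12 semitones, 1 wider than the major seventh (11), so augmented.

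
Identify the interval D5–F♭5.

Counting letters D–E–F gives a third.
D→Fb = 2 semitones, 2 narrower than the major third (4), so diminished.

diminished third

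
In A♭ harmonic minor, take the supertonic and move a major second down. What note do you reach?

The supertonic of Ab harmonic minor is Bb.
A major second (2 semitones) below Bb lands on the letter A, giving Ab.

Ab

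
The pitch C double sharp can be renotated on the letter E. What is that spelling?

Ebb

Plain E sits 2 semitones above C##, so on the letter E the same pitch needs a double flat: Ebb.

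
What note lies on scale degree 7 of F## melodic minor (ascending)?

E##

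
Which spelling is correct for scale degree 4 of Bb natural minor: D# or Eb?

Eb

Each scale degree takes a distinct letter name. Degree 4 of a scale on B must use the letter E.
Eb and D# are enharmonically the same pitch, but only Eb uses the letter E, so it is the correct spelling here.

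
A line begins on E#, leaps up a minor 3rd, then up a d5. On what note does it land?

D

A minor third up from E# is G# (letter G, 3 semitones up).
A diminished fifth up from G# is D (letter D, 6 semitones up).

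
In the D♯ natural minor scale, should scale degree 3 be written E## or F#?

F#

Each scale degree takes a distinct letter name. Degree 3 of a scale on D must use the letter F.
F# and E## are enharmonically the same pitch, but only F# uses the letter F, so it is the correct spelling here.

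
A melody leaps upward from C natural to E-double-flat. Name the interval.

The letter names run C→E, a span of 2 letter steps, so the interval is some kind of third.
C to Ebb is 2 semitones. A major third is 4, so 2 makes it diminished.

diminished third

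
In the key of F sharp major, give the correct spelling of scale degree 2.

Degree 2 takes the letter 1 step above F, which is G.
In major, degree 2 sits 2 semitones above the tonic. F# + 2 semitones is pitch class 8, spelled on G as G#.

G#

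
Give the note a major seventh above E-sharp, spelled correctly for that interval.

D##

E up a major seventh is D#, so the target letter is D.
From E#, a major seventh is 11 semitones up: D##.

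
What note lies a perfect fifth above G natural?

G up a perfect fifth is D, so the target letter is D.
From G, a perfect fifth is 7 semitones up: D.

D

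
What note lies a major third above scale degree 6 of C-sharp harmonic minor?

C#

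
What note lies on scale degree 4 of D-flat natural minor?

Degree 4 takes the letter 3 steps above D, which is G.
In natural minor, degree 4 sits 5 semitones above the tonic. Db + 5 semitones is pitch class 6, spelled on G as Gb.

Gb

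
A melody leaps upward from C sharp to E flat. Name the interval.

diminished third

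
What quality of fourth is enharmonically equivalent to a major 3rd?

A major third spans 4 semitones.
A fourth spanning 4 semitones is diminished (the perfect fourth is 5).

diminished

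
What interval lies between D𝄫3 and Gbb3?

Counting letters D–E–F–G gives a fourth.
Dbb→Gbb = 5 semitones, exactly the perfect fourth.

perfect fourth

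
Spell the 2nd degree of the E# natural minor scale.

F##

The E# natural minor scale runs E# F## G# A# B# C# D#.
Degree 2 is F##.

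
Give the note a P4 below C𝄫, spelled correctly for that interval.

Gbb

A fourth below C lands on the letter G.
A perfect fourth spans 5 semitones, so Cbb moves to pitch class 5. On the letter G that is Gbb.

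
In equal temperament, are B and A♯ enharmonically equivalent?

Two spellings are enharmonically equivalent only if they share a pitch class.
Here B → 11, A# → 10; 10 ≠ 11, so they are not.

No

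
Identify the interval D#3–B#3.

Counting letters D–E–F–G–A–B gives a sixth.
D#→B# = 9 semitones, exactly the major sixth.

major sixth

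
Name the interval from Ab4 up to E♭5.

Counting letters A–B–C–D–E gives a fifth.
Ab→Eb = 7 semitones, exactly the perfect fifth.

perfect fifth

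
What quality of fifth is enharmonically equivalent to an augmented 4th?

An augmented fourth spans 6 semitones.
A fifth spanning 6 semitones is diminished (the perfect fifth is 7).

diminished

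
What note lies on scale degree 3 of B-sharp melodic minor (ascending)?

The B# melodic minor (ascending) scale runs B# C## D# E# F## G## A##.
Degree 3 is D#.

D#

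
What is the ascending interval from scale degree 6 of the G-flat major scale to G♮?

major third

Scale degree 6 of Gb major is Eb.
Eb up to G: letters E→G make it a third; 4 semitones makes it major.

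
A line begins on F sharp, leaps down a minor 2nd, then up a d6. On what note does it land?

C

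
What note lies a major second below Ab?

A second below A lands on the letter G.
A major second spans 2 semitones, so Ab moves to pitch class 6. On the letter G that is Gb.

Gb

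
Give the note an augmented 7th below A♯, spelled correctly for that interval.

Bb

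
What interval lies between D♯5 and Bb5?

Counting letters D–E–F–G–A–B gives a sixth.
D#→Bb = 7 semitones, 2 narrower than the major sixth (9), so diminished.

diminished sixth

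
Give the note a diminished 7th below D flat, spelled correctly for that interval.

E

A seventh below D lands on the letter E.
A diminished seventh spans 9 semitones, so Db moves to pitch class 4. On the letter E that is E.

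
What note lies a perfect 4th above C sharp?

C up a perfect fourth is F, so the target letter is F.
From C#, a perfect fourth is 5 semitones up: F#.

F#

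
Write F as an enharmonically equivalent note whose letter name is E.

E#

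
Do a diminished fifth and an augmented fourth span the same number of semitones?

Yes

A diminished fifth spans 6 semitones; an augmented fourth spans 6.
They are enharmonically equivalent.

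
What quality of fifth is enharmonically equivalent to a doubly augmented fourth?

A doubly augmented fourth spans 7 semitones.
A fifth spanning 7 semitones is perfect (the perfect fifth is 7).

perfect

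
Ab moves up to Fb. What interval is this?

The letter names run A→F, a span of 5 letter steps, so the interval is some kind of sixth.
Ab to Fb is 8 semitones. A major sixth is 9, so 8 makes it minor.

minor sixth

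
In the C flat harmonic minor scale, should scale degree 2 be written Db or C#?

Each scale degree takes a distinct letter name. Degree 2 of a scale on C must use the letter D.
Db and C# are enharmonically the same pitch, but only Db uses the letter D, so it is the correct spelling here.

Db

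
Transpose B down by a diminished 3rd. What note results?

G##

B down a major third is G, so the target letter is G.
From B, a diminished third is 2 semitones down: G##.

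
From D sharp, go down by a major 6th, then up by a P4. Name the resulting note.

A major sixth down from D# is F# (letter F, 9 semitones down).
A perfect fourth up from F# is B (letter B, 5 semitones up).

B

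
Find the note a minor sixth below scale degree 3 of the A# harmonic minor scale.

Scale degree 3 of A# harmonic minor is C#.
A minor sixth (8 semitones) below C# lands on the letter E, giving E#.

E#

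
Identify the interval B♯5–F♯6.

diminished fifth

The letter names run B→F, a span of 4 letter steps, so the interval is some kind of fifth.
B# to F# is 6 semitones. A perfect fifth is 7, so 6 makes it diminished.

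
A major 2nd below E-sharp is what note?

D#

A second below E lands on the letter D.
A major second spans 2 semitones, so E# moves to pitch class 3. On the letter D that is D#.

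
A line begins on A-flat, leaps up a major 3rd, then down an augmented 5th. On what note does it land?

Fb

A major third up from Ab is C (letter C, 4 semitones up).
An augmented fifth down from C is Fb (letter F, 8 semitones down).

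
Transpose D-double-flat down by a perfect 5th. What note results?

Gbb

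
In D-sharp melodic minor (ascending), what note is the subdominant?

Degree 4 takes the letter 3 steps above D, which is G.
In melodic minor (ascending), degree 4 sits 5 semitones above the tonic. D# + 5 semitones is pitch class 8, spelled on G as G#.

G#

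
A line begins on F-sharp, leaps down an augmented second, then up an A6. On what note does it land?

An augmented second down from F# is Eb (letter E, 3 semitones down).
An augmented sixth up from Eb is C# (letter C, 10 semitones up).

C#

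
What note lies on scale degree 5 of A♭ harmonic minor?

Eb

Degree 5 takes the letter 4 steps above A, which is E.
In harmonic minor, degree 5 sits 7 semitones above the tonic. Ab + 7 semitones is pitch class 3, spelled on E as Eb.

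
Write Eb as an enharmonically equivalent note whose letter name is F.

Fbb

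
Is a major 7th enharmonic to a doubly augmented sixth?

Yes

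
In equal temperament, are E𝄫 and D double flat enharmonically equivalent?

Two spellings are enharmonically equivalent only if they share a pitch class.
Here Ebb → 2, Dbb → 0; 0 ≠ 2, so they are not.

No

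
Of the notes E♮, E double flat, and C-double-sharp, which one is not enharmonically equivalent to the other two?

E

In 12-tone equal temperament, enharmonic equivalents share a pitch class. E is pitch class 4; Ebb is pitch class 2; C## is pitch class 2.
Ebb and C## share pitch class 2, while E is pitch class 4.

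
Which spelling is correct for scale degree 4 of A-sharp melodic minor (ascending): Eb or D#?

D#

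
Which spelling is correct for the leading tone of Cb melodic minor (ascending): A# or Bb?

Each scale degree takes a distinct letter name. Degree 7 of a scale on C must use the letter B.
Bb and A# are enharmonically the same pitch, but only Bb uses the letter B, so it is the correct spelling here.

Bb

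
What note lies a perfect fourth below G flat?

A fourth below G lands on the letter D.
A perfect fourth spans 5 semitones, so Gb moves to pitch class 1. On the letter D that is Db.

Db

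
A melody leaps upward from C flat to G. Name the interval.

augmented fifth

Counting letters C–D–E–F–G gives a fifth.
Cb→G = 8 semitones, 1 wider than the perfect fifth (7), so augmented.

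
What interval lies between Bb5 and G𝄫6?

The letter names run B→G, a span of 5 letter steps, so the interval is some kind of sixth.
Bb to Gbb is 7 semitones. A major sixth is 9, so 7 makes it diminished.

diminished sixth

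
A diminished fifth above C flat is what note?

Gbb

C up a perfect fifth is G, so the target letter is G.
From Cb, a diminished fifth is 6 semitones up: Gbb.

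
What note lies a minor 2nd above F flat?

F up a major second is G, so the target letter is G.
From Fb, a minor second is 1 semitone up: Gbb.

Gbb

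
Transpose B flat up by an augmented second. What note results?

A second above B lands on the letter C.
An augmented second spans 3 semitones, so Bb moves to pitch class 1. On the letter C that is C#.

C#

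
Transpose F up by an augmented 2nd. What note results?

F up a major second is G, so the target letter is G.
From F, an augmented second is 3 semitones up: G#.

G#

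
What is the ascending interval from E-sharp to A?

The letter names run E→A, a span of 3 letter steps, so the interval is some kind of fourth.
E# to A is 4 semitones. A perfect fourth is 5, so 4 makes it diminished.

diminished fourth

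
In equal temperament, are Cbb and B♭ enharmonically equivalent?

Yes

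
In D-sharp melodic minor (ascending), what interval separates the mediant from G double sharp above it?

augmented second

The mediant of D# melodic minor (ascending) is F#.
F# up to G##: letters F→G make it a second; 3 semitones makes it augmented.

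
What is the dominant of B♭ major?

Degree 5 takes the letter 4 steps above B, which is F.
In major, degree 5 sits 7 semitones above the tonic. Bb + 7 semitones is pitch class 5, spelled on F as F.

F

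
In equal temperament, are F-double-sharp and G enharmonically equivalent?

Yes

F## = pitch class 7 and G = pitch class 7 — the same pitch class, so they are enharmonic equivalents.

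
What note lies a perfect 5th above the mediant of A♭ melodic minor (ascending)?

Gb

The mediant of Ab melodic minor (ascending) is Cb.
A perfect fifth (7 semitones) above Cb lands on the letter G, giving Gb.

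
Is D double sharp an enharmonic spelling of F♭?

Yes

D## is pitch class 4; Fb is pitch class 4.
All spellings map to pitch class 4, so they are enharmonically equivalent.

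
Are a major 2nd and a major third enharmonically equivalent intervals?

No

A major second spans 2 semitones; a major third spans 4.
The spans differ, so they are not enharmonic equivalents.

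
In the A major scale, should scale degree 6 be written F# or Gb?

F#

Each scale degree takes a distinct letter name. Degree 6 of a scale on A must use the letter F.
F# and Gb are enharmonically the same pitch, but only F# uses the letter F, so it is the correct spelling here.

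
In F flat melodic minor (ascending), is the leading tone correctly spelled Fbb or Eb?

Eb

Each scale degree takes a distinct letter name. Degree 7 of a scale on F must use the letter E.
Eb and Fbb are enharmonically the same pitch, but only Eb uses the letter E, so it is the correct spelling here.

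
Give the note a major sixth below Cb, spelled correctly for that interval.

C down a major sixth is Eb, so the target letter is E.
From Cb, a major sixth is 9 semitones down: Ebb.

Ebb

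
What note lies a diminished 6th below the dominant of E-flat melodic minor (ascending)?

D#

The dominant of Eb melodic minor (ascending) is Bb.
A diminished sixth (7 semitones) below Bb lands on the letter D, giving D#.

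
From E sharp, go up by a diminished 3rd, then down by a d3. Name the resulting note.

E#

A diminished third up from E# is G (letter G, 2 semitones up).
A diminished third down from G is E# (letter E, 2 semitones down).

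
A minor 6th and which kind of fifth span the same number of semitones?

A minor sixth spans 8 semitones.
A fifth spanning 8 semitones is augmented (the perfect fifth is 7).

augmented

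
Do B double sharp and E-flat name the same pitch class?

No

Two spellings are enharmonically equivalent only if they share a pitch class.
Here B## → 1, Eb → 3; 1 ≠ 3, so they are not.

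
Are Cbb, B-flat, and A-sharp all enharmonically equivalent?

Cbb = pitch class 10 and Bb = pitch class 10 and A# = pitch class 10 — the same pitch class, so they are enharmonic equivalents.

Yes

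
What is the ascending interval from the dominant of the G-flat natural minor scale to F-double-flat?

The dominant of Gb natural minor is Db.
Db up to Fbb: letters D→F make it a third; 2 semitones makes it diminished.

diminished third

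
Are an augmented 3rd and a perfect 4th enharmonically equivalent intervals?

Yes

An augmented third spans 5 semitones; a perfect fourth spans 5.
They are enharmonically equivalent.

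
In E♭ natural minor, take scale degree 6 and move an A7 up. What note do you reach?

Scale degree 6 of Eb natural minor is Cb.
An augmented seventh (12 semitones) above Cb lands on the letter B, giving B.

B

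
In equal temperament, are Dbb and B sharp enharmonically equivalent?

Yes

Dbb = pitch class 0 and B# = pitch class 0 — the same pitch class, so they are enharmonic equivalents.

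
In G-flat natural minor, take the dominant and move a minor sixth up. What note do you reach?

Bbb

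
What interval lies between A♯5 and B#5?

The letter names run A→B, a span of 1 letter step, so the interval is some kind of second.
A# to B# is 2 semitones. A major second is 2, so 2 makes it major.

major second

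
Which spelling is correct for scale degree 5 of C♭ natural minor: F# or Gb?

Each scale degree takes a distinct letter name. Degree 5 of a scale on C must use the letter G.
Gb and F# are enharmonically the same pitch, but only Gb uses the letter G, so it is the correct spelling here.

Gb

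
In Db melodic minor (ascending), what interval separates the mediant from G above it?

augmented second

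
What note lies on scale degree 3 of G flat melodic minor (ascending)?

Bbb

Degree 3 takes the letter 2 steps above G, which is B.
In melodic minor (ascending), degree 3 sits 3 semitones above the tonic. Gb + 3 semitones is pitch class 9, spelled on B as Bbb.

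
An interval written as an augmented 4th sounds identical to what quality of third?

An augmented fourth spans 6 semitones.
A third spanning 6 semitones is doubly augmented (the major third is 4).

doubly augmented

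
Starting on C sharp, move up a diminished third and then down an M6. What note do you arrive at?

A diminished third up from C# is Eb (letter E, 2 semitones up).
A major sixth down from Eb is Gb (letter G, 9 semitones down).

Gb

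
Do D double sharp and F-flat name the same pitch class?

Yes

D## = pitch class 4 and Fb = pitch class 4 — the same pitch class, so they are enharmonic equivalents.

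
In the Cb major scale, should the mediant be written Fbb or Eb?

Each scale degree takes a distinct letter name. Degree 3 of a scale on C must use the letter E.
Eb and Fbb are enharmonically the same pitch, but only Eb uses the letter E, so it is the correct spelling here.

Eb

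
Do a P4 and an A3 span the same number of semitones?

A perfect fourth spans 5 semitones; an augmented third spans 5.
They are enharmonically equivalent.

Yes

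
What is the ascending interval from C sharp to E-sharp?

major third

Counting letters C–D–E gives a third.
C#→E# = 4 semitones, exactly the major third.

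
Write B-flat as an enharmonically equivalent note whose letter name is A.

A#

Plain A sits 1 semitone below Bb, so on the letter A the same pitch needs a sharp: A#.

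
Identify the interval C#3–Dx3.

Counting letters C–D gives a second.
C#→D## = 3 semitones, 1 wider than the major second (2), so augmented.

augmented second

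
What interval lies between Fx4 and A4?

diminished third

The letter names run F→A, a span of 2 letter steps, so the interval is some kind of third.
F## to A is 2 semitones. A major third is 4, so 2 makes it diminished.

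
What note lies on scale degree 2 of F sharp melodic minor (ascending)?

The F# melodic minor (ascending) scale runs F# G# A B C# D# E#.
Degree 2 is G#.

G#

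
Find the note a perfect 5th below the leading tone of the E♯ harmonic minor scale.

G##

The leading tone of E# harmonic minor is D##.
A perfect fifth (7 semitones) below D## lands on the letter G, giving G##.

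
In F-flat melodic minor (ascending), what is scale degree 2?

Gb

Degree 2 takes the letter 1 step above F, which is G.
In melodic minor (ascending), degree 2 sits 2 semitones above the tonic. Fb + 2 semitones is pitch class 6, spelled on G as Gb.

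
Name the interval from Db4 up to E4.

Counting letters D–E gives a second.
Db→E = 3 semitones, 1 wider than the major second (2), so augmented.

augmented second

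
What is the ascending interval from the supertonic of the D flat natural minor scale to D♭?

minor seventh

The supertonic of Db natural minor is Eb.
Eb up to Db: letters E→D make it a seventh; 10 semitones makes it minor.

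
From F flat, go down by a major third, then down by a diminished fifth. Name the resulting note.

A major third down from Fb is Dbb (letter D, 4 semitones down).
A diminished fifth down from Dbb is Gb (letter G, 6 semitones down).

Gb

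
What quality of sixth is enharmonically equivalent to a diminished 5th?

A diminished fifth spans 6 semitones.
A sixth spanning 6 semitones is doubly diminished (the major sixth is 9).

doubly diminished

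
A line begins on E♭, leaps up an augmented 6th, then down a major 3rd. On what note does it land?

A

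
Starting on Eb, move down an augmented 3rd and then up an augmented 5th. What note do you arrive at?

An augmented third down from Eb is Cbb (letter C, 5 semitones down).
An augmented fifth up from Cbb is Gb (letter G, 8 semitones up).

Gb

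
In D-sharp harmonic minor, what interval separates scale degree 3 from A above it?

minor third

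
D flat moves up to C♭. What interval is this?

Counting letters D–E–F–G–A–B–C gives a seventh.
Db→Cb = 10 semitones, 1 narrower than the major seventh (11), so minor.

minor seventh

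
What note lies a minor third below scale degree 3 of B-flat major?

B

Scale degree 3 of Bb major is D.
A minor third (3 semitones) below D lands on the letter B, giving B.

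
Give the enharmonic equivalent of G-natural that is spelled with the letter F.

Plain F sits 2 semitones below G, so on the letter F the same pitch needs a double sharp: F##.

F##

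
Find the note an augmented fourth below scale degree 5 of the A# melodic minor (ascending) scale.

B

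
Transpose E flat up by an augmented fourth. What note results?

A

A fourth above E lands on the letter A.
An augmented fourth spans 6 semitones, so Eb moves to pitch class 9. On the letter A that is A.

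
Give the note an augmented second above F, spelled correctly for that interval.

F up a major second is G, so the target letter is G.
From F, an augmented second is 3 semitones up: G#.

G#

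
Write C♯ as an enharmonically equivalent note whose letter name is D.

Db

C# is pitch class 1. The letter D alone is pitch class 2.
To reach pitch class 1 from D requires an offset of -1 semitone, i.e. flat: Db.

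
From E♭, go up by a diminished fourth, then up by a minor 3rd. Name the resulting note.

A diminished fourth up from Eb is Abb (letter A, 4 semitones up).
A minor third up from Abb is Cbb (letter C, 3 semitones up).

Cbb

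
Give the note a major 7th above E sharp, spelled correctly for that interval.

E up a major seventh is D#, so the target letter is D.
From E#, a major seventh is 11 semitones up: D##.

D##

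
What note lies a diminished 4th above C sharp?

F

C up a perfect fourth is F, so the target letter is F.
From C#, a diminished fourth is 4 semitones up: F.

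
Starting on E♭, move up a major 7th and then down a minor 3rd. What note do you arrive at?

A major seventh up from Eb is D (letter D, 11 semitones up).
A minor third down from D is B (letter B, 3 semitones down).

B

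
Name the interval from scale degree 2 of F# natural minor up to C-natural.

Scale degree 2 of F# natural minor is G#.
G# up to C: letters G→C make it a fourth; 4 semitones makes it diminished.

diminished fourth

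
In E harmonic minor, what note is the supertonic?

Degree 2 takes the letter 1 step above E, which is F.
In harmonic minor, degree 2 sits 2 semitones above the tonic. E + 2 semitones is pitch class 6, spelled on F as F#.

F#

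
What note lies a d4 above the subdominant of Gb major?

The subdominant of Gb major is Cb.
A diminished fourth (4 semitones) above Cb lands on the letter F, giving Fbb.

Fbb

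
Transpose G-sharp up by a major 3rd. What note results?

B#

G up a major third is B, so the target letter is B.
From G#, a major third is 4 semitones up: B#.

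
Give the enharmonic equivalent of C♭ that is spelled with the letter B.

B

Plain B sits at the same pitch as Cb, so on the letter B the same pitch needs a natural: B.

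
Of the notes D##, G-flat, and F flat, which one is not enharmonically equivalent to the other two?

In 12-tone equal temperament, enharmonic equivalents share a pitch class. D## is pitch class 4; Gb is pitch class 6; Fb is pitch class 4.
D## and Fb share pitch class 4, while Gb is pitch class 6.

Gb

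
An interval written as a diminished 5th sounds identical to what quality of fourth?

A diminished fifth spans 6 semitones.
A fourth spanning 6 semitones is augmented (the perfect fourth is 5).

augmented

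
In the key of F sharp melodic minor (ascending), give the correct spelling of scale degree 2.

G#

Degree 2 takes the letter 1 step above F, which is G.
In melodic minor (ascending), degree 2 sits 2 semitones above the tonic. F# + 2 semitones is pitch class 8, spelled on G as G#.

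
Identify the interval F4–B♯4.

doubly augmented fourth

Counting letters F–G–A–B gives a fourth.
F→B# = 7 semitones, 2 wider than the perfect fourth (5), so doubly augmented.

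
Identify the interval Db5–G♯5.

Counting letters D–E–F–G gives a fourth.
Db→G# = 7 semitones, 2 wider than the perfect fourth (5), so doubly augmented.

doubly augmented fourth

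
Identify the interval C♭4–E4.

Counting letters C–D–E gives a third.
Cb→E = 5 semitones, 1 wider than the major third (4), so augmented.

augmented third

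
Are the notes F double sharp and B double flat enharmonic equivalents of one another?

Two spellings are enharmonically equivalent only if they share a pitch class.
Here F## → 7, Bbb → 9; 7 ≠ 9, so they are not.

No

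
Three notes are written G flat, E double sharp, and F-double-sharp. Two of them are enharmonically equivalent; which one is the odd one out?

In 12-tone equal temperament, enharmonic equivalents share a pitch class. Gb is pitch class 6; E## is pitch class 6; F## is pitch class 7.
Gb and E## share pitch class 6, while F## is pitch class 7.

F##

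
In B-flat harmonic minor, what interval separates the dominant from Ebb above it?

diminished seventh

The dominant of Bb harmonic minor is F.
F up to Ebb: letters F→E make it a seventh; 9 semitones makes it diminished.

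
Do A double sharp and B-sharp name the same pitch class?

A## is pitch class 11; B# is pitch class 0.
The pitch classes differ (11 vs. 0), so they are not enharmonic equivalents.

No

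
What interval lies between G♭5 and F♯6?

augmented seventh

Counting letters G–A–B–C–D–E–F gives a seventh.
Gb→F# = 12 semitones, 1 wider than the major seventh (11), so augmented.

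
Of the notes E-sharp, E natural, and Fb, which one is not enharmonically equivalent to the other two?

E#

In 12-tone equal temperament, enharmonic equivalents share a pitch class. E# is pitch class 5; E is pitch class 4; Fb is pitch class 4.
E and Fb share pitch class 4, while E# is pitch class 5.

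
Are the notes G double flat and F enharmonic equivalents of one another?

Yes

Gbb = pitch class 5 and F = pitch class 5 — the same pitch class, so they are enharmonic equivalents.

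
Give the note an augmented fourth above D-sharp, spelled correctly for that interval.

G##

A fourth above D lands on the letter G.
An augmented fourth spans 6 semitones, so D# moves to pitch class 9. On the letter G that is G##.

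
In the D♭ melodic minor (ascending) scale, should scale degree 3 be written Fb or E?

Each scale degree takes a distinct letter name. Degree 3 of a scale on D must use the letter F.
Fb and E are enharmonically the same pitch, but only Fb uses the letter F, so it is the correct spelling here.

Fb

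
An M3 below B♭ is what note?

B down a major third is G, so the target letter is G.
From Bb, a major third is 4 semitones down: Gb.

Gb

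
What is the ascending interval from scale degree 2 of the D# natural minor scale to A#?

perfect fourth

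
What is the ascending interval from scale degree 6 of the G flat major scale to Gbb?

Scale degree 6 of Gb major is Eb.
Eb up to Gbb: letters E→G make it a third; 2 semitones makes it diminished.

diminished third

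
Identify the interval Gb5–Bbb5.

minor third

Counting letters G–A–B gives a third.
Gb→Bbb = 3 semitones, 1 narrower than the major third (4), so minor.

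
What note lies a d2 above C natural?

C up a major second is D, so the target letter is D.
From C, a diminished second is 0 semitones up: Dbb.

Dbb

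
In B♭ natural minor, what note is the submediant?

Gb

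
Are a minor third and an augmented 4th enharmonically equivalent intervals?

A minor third spans 3 semitones; an augmented fourth spans 6.
The spans differ, so they are not enharmonic equivalents.

No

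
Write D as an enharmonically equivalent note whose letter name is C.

C##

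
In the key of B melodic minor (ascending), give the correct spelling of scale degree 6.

G#

The B melodic minor (ascending) scale runs B C# D E F# G# A#.
Degree 6 is G#.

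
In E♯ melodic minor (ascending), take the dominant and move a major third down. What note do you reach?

The dominant of E# melodic minor (ascending) is B#.
A major third (4 semitones) below B# lands on the letter G, giving G#.

G#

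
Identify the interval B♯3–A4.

Counting letters B–C–D–E–F–G–A gives a seventh.
B#→A = 9 semitones, 2 narrower than the major seventh (11), so diminished.

diminished seventh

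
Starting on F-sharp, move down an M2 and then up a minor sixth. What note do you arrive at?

C

A major second down from F# is E (letter E, 2 semitones down).
A minor sixth up from E is C (letter C, 8 semitones up).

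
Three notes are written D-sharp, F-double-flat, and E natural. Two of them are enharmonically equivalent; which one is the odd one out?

E

In 12-tone equal temperament, enharmonic equivalents share a pitch class. D# is pitch class 3; Fbb is pitch class 3; E is pitch class 4.
D# and Fbb share pitch class 3, while E is pitch class 4.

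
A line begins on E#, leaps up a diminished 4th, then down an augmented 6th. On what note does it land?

A diminished fourth up from E# is A (letter A, 4 semitones up).
An augmented sixth down from A is Cb (letter C, 10 semitones down).

Cb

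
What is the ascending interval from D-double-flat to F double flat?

minor third

Counting letters D–E–F gives a third.
Dbb→Fbb = 3 semitones, 1 narrower than the major third (4), so minor.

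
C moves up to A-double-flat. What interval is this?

diminished sixth

Counting letters C–D–E–F–G–A gives a sixth.
C→Abb = 7 semitones, 2 narrower than the major sixth (9), so diminished.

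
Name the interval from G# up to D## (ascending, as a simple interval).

The letter names run G→D, a span of 4 letter steps, so the interval is some kind of fifth.
G# to D## is 8 semitones. A perfect fifth is 7, so 8 makes it augmented.

augmented fifth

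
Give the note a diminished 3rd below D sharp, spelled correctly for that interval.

A third below D lands on the letter B.
A diminished third spans 2 semitones, so D# moves to pitch class 1. On the letter B that is B##.

B##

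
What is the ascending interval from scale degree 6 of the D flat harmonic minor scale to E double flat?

Scale degree 6 of Db harmonic minor is Bbb.
Bbb up to Ebb: letters B→E make it a fourth; 5 semitones makes it perfect.

perfect fourth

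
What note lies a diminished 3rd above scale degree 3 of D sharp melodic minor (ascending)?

Scale degree 3 of D# melodic minor (ascending) is F#.
A diminished third (2 semitones) above F# lands on the letter A, giving Ab.

Ab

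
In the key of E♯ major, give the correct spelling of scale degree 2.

F##

The E# major scale runs E# F## G## A# B# C## D##.
Degree 2 is F##.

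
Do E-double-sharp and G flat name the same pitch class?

Yes

E## is pitch class 6; Gb is pitch class 6.
All spellings map to pitch class 6, so they are enharmonically equivalent.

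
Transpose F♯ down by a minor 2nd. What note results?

E#

A second below F lands on the letter E.
A minor second spans 1 semitone, so F# moves to pitch class 5. On the letter E that is E#.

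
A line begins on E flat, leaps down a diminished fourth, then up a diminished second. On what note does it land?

A diminished fourth down from Eb is B (letter B, 4 semitones down).
A diminished second up from B is Cb (letter C, 0 semitones up).

Cb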